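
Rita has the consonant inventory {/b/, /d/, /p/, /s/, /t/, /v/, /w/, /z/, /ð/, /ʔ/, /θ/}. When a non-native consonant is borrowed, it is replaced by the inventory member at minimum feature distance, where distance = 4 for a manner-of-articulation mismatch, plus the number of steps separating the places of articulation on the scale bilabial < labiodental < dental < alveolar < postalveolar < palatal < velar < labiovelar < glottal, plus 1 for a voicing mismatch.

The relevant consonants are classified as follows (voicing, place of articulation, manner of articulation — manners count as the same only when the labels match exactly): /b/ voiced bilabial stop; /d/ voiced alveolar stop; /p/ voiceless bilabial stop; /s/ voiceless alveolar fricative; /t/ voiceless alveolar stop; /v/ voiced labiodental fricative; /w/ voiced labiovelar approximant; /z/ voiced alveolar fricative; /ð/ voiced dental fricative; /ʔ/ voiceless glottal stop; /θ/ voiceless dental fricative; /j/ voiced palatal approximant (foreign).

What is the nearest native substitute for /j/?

w

/w/ is closest: same manner (approximant), place distance 2 (palatal→labiovelar), same voicing; total 2. Next closest is /d/ at distance 6.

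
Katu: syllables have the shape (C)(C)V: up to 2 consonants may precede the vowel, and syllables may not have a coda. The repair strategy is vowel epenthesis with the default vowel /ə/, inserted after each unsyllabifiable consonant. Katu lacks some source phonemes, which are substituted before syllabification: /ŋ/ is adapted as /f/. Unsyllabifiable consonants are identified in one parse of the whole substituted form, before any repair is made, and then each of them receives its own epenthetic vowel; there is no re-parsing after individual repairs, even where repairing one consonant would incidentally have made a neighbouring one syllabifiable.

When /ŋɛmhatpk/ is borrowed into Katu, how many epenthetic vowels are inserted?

3

After substitution the input is /fɛmhatpk/.
The unsyllabifiable consonants are /t/, /p/, /k/; each receives one epenthetic vowel.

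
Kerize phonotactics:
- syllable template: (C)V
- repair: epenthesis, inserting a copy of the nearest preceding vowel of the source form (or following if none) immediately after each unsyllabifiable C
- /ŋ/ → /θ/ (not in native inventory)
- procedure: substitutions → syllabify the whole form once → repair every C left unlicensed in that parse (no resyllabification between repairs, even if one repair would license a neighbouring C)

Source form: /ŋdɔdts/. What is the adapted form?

θɔdɔdɔtɔsɔ

Substitution: /ŋ/ → /θ/, giving /θdɔdts/.
The consonants /θ/, /d/, /t/, /s/ cannot be parsed into a legal (C)V syllable (no codas are permitted; onsets are limited to one consonant).
Inserting the epenthetic vowel yields /θ/ → /θɔ/, /d/ → /dɔ/, /t/ → /tɔ/, /s/ → /sɔ/.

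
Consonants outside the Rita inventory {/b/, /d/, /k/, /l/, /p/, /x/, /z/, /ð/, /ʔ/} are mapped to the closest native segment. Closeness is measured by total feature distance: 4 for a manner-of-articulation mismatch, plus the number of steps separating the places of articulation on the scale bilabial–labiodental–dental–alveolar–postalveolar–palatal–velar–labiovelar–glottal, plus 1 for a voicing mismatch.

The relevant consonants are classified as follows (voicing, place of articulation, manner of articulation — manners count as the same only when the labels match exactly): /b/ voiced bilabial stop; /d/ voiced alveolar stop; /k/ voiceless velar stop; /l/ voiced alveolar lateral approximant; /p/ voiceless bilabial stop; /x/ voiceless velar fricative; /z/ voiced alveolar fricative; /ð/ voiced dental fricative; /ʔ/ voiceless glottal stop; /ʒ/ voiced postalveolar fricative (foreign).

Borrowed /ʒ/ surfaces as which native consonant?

z

/z/ is closest: same manner (fricative), place distance 1 (postalveolar→alveolar), same voicing; total 1. Next closest is /ð/ at distance 2.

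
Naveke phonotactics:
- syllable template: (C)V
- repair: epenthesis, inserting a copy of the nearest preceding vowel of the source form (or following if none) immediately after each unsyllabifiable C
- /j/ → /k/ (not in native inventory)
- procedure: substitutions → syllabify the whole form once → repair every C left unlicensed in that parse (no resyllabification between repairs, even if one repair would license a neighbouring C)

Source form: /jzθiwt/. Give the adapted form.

kiziθiwiti

Substitution: /j/ → /k/, giving /kzθiwt/.
Under (C)V, the unsyllabifiable consonants are /k/, /z/, /w/, /t/ (no codas are permitted; onsets are limited to one consonant).
Epenthesis after each stranded consonant: /k/ → /ki/, /z/ → /zi/, /w/ → /wi/, /t/ → /ti/.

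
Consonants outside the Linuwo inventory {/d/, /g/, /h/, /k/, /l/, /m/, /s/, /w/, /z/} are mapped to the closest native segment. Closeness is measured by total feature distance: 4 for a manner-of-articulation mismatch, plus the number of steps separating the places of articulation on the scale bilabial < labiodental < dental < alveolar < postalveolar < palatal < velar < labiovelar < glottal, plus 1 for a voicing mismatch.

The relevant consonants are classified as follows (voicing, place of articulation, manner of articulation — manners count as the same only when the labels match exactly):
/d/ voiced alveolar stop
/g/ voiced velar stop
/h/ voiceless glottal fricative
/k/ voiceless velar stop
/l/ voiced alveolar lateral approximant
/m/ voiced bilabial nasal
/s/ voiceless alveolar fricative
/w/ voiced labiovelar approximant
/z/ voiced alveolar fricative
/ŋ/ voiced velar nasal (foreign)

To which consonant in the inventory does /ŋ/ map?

/g/ is closest: manner differs (nasal→stop, +4), place distance 0 (velar→velar), same voicing; total 4. Next closest is /k/ at distance 5.

g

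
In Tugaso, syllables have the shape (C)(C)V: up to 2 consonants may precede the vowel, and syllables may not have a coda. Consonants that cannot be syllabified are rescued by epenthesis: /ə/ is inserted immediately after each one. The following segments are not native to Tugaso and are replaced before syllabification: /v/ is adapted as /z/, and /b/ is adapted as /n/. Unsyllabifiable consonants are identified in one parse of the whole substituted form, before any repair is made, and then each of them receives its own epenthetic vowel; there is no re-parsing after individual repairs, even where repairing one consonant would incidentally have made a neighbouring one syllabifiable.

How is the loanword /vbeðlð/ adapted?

zneðələðə

Substitution: /v/ → /z/, /b/ → /n/, giving /zneðlð/.
The consonants /ð/, /l/, /ð/ cannot be parsed into a legal (C)(C)V syllable (no codas are permitted; onsets may contain at most 2 consonants).
Epenthesis after each stranded consonant: /ð/ → /ðə/, /l/ → /lə/, /ð/ → /ðə/.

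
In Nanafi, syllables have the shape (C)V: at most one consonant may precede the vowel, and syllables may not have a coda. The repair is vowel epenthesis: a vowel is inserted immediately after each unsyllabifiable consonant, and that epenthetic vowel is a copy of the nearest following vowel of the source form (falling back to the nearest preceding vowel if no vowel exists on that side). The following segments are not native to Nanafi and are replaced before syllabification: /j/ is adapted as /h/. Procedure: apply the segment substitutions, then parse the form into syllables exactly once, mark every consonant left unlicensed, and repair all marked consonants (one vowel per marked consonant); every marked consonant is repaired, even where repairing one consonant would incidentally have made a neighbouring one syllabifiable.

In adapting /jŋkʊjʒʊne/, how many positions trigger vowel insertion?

After substitution the input is /hŋkʊhʒʊne/.
The unsyllabifiable consonants are /h/, /ŋ/, /h/; each receives one epenthetic vowel.

3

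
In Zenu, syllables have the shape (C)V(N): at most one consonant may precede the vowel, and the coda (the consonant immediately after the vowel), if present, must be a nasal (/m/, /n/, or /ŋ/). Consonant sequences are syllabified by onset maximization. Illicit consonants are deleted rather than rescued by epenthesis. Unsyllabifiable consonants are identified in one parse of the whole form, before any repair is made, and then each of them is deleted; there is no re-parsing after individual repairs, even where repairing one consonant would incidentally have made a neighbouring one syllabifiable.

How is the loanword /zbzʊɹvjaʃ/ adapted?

Syllabifying with onset maximization leaves /z/, /b/, /ɹ/, /v/, /ʃ/ stranded (only a nasal (/m/, /n/, or /ŋ/) is licensed in coda position; onsets are limited to one consonant).
Deletion applies to /z/, /b/, /ɹ/, /v/, /ʃ/.

zʊja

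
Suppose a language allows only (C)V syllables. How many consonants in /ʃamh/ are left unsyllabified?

2

Syllabifying with onset maximization leaves /m/, /h/ stranded (no codas are permitted; onsets are limited to one consonant).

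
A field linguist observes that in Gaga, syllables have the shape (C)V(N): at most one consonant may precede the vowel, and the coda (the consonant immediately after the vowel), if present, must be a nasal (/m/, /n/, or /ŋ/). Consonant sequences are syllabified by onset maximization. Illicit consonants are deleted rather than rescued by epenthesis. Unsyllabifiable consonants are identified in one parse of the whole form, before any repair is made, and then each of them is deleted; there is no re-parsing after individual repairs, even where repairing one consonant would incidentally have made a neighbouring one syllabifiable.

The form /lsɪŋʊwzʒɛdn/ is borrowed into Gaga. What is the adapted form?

sɪŋʊʒɛ

Under (C)V(N), the unsyllabifiable consonants are /l/, /w/, /z/, /d/, /n/ (only a nasal (/m/, /n/, or /ŋ/) is licensed in coda position; onsets are limited to one consonant).
Each unlicensed consonant is deleted: /l/, /w/, /z/, /d/, /n/.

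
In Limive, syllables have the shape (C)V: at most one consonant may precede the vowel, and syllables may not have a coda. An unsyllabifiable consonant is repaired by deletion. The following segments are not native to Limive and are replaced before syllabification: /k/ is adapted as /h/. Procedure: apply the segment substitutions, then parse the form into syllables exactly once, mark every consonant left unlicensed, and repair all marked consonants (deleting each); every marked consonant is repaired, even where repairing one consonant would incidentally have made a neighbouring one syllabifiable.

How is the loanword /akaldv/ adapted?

aha

Substitution: /k/ → /h/, giving /ahaldv/.
Syllabifying with onset maximization leaves /l/, /d/, /v/ stranded (no codas are permitted; onsets are limited to one consonant).
Deletion applies to /l/, /d/, /v/.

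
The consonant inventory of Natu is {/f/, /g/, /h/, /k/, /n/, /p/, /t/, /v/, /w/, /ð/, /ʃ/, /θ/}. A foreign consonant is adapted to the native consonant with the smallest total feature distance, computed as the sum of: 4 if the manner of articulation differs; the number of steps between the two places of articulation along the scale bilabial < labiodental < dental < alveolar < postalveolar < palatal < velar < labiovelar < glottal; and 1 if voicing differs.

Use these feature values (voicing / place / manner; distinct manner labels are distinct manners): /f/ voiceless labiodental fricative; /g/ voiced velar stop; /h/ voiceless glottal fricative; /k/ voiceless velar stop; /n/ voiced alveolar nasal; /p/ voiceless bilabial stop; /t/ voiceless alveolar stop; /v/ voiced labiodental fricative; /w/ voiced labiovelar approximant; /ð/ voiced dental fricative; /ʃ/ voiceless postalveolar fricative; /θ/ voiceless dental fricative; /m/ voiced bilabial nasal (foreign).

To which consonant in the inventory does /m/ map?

n

/n/ is closest: same manner (nasal), place distance 3 (bilabial→alveolar), same voicing; total 3. Next closest is /p/ at distance 5.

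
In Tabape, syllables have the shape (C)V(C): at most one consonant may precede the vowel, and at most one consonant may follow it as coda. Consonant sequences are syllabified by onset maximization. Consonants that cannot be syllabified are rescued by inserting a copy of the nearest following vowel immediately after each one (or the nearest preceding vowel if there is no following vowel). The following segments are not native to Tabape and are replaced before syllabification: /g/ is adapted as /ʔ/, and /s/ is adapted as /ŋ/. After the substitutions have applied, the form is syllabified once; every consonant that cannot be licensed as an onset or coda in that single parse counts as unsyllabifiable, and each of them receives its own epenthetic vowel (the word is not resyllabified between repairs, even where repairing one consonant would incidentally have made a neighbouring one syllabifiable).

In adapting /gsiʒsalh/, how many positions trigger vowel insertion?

After substitution the input is /ʔŋiʒŋalh/.
The unsyllabifiable consonants are /ʔ/, /h/; each receives one epenthetic vowel.

2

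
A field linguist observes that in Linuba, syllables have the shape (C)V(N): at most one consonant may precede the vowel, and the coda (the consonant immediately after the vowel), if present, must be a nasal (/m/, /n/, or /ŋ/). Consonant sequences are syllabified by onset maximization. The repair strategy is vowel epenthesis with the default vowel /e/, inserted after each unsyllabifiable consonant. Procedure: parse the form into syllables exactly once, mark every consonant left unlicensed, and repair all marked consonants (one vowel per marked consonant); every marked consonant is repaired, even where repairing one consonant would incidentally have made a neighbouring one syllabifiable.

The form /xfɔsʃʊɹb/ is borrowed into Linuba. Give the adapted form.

Under (C)V(N), the unsyllabifiable consonants are /x/, /s/, /ɹ/, /b/ (only a nasal (/m/, /n/, or /ŋ/) is licensed in coda position; onsets are limited to one consonant).
Inserting the epenthetic vowel yields /x/ → /xe/, /s/ → /se/, /ɹ/ → /ɹe/, /b/ → /be/.

xefɔseʃʊɹebe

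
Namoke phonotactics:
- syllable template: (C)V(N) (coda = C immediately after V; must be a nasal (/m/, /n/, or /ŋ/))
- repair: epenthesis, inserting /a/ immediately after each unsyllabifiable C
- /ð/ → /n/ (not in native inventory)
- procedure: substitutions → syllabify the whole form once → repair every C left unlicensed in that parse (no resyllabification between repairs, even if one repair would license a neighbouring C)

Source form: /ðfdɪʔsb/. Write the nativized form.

Substitution: /ð/ → /n/, giving /nfdɪʔsb/.
Syllabifying with onset maximization leaves /n/, /f/, /ʔ/, /s/, /b/ stranded (only a nasal (/m/, /n/, or /ŋ/) is licensed in coda position; onsets are limited to one consonant).
Each unlicensed consonant becomes the onset of a new syllable: /n/ → /na/, /f/ → /fa/, /ʔ/ → /ʔa/, /s/ → /sa/, /b/ → /ba/.

nafadɪʔasaba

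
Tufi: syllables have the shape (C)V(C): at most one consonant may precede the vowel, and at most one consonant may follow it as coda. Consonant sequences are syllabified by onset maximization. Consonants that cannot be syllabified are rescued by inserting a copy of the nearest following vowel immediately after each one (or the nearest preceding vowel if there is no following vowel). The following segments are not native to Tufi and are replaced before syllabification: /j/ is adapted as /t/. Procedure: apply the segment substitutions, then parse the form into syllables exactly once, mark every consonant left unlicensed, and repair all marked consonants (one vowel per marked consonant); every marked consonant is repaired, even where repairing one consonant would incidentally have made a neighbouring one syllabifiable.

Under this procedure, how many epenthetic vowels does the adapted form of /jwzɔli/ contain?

After substitution the input is /twzɔli/.
The unsyllabifiable consonants are /t/, /w/; each receives one epenthetic vowel.

2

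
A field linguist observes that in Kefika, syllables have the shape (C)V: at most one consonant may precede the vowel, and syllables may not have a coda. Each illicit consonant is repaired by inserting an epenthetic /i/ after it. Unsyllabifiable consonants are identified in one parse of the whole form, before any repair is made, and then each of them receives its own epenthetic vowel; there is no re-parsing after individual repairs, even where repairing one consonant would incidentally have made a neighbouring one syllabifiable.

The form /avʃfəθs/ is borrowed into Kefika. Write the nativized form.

aviʃifəθisi

The consonants /v/, /ʃ/, /θ/, /s/ cannot be parsed into a legal (C)V syllable (no codas are permitted; onsets are limited to one consonant).
Epenthesis after each stranded consonant: /v/ → /vi/, /ʃ/ → /ʃi/, /θ/ → /θi/, /s/ → /si/.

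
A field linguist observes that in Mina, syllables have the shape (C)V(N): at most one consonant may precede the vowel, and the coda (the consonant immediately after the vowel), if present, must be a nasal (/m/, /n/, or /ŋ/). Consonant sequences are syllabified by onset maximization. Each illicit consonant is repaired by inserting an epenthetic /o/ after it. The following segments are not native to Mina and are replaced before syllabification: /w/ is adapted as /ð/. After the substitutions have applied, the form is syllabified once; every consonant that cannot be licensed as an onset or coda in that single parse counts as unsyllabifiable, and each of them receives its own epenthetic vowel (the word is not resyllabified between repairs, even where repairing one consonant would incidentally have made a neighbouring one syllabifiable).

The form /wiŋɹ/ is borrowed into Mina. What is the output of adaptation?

Substitution: /w/ → /ð/, giving /ðiŋɹ/.
Syllabifying with onset maximization leaves /ɹ/ stranded (only a nasal (/m/, /n/, or /ŋ/) is licensed in coda position; onsets are limited to one consonant).
Epenthesis after each stranded consonant: /ɹ/ → /ɹo/.

ðiŋɹo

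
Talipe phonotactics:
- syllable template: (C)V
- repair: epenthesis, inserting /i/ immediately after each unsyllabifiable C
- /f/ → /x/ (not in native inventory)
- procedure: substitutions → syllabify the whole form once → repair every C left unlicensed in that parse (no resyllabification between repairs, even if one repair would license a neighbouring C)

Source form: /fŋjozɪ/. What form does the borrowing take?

xiŋijozɪ

Substitution: /f/ → /x/, giving /xŋjozɪ/.
Syllabifying with onset maximization leaves /x/, /ŋ/ stranded (no codas are permitted; onsets are limited to one consonant).
Inserting the epenthetic vowel yields /x/ → /xi/, /ŋ/ → /ŋi/.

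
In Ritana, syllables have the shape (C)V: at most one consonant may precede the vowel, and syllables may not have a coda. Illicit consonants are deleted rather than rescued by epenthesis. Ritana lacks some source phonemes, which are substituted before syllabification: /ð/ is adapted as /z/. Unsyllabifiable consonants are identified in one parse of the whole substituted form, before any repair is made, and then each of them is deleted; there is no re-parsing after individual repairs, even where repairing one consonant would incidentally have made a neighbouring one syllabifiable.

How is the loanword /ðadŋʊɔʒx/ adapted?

zaŋʊɔ

Substitution: /ð/ → /z/, giving /zadŋʊɔʒx/.
Under (C)V, the unsyllabifiable consonants are /d/, /ʒ/, /x/ (no codas are permitted; onsets are limited to one consonant).
Each unlicensed consonant is deleted: /d/, /ʒ/, /x/.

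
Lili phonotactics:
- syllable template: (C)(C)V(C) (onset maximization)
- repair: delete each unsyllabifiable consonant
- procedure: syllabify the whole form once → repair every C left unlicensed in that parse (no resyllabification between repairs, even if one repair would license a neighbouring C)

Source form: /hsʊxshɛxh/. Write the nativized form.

The consonants /h/ cannot be parsed into a legal (C)(C)V(C) syllable (at most one coda consonant is licensed; onsets may contain at most 2 consonants).
Each unlicensed consonant is deleted: /h/.

hsʊxshɛx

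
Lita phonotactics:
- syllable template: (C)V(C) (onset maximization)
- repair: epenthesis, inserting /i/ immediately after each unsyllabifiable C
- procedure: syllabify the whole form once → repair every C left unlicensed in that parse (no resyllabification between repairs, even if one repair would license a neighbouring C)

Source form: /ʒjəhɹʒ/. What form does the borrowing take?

ʒijəhɹiʒi

The consonants /ʒ/, /ɹ/, /ʒ/ cannot be parsed into a legal (C)V(C) syllable (at most one coda consonant is licensed; onsets are limited to one consonant).
Inserting the epenthetic vowel yields /ʒ/ → /ʒi/, /ɹ/ → /ɹi/, /ʒ/ → /ʒi/.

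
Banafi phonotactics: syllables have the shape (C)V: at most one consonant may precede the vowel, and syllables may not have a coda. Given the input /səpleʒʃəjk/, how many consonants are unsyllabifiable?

4

Syllabifying with onset maximization leaves /p/, /ʒ/, /j/, /k/ stranded (no codas are permitted; onsets are limited to one consonant).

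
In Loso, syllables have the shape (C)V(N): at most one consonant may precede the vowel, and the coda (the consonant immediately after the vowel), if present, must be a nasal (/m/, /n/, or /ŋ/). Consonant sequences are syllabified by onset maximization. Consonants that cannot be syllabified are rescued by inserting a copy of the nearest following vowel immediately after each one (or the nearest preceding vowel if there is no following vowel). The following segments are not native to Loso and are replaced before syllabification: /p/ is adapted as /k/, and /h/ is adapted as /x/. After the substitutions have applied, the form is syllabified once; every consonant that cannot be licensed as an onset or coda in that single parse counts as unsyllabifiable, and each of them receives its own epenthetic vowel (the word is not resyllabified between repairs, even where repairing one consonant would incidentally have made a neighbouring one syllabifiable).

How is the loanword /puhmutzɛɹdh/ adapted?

kuxumutɛzɛɹɛdɛxɛ

Substitution: /p/ → /k/, /h/ → /x/, giving /kuxmutzɛɹdx/.
Syllabifying with onset maximization leaves /x/, /t/, /ɹ/, /d/, /x/ stranded (only a nasal (/m/, /n/, or /ŋ/) is licensed in coda position; onsets are limited to one consonant).
Epenthesis after each stranded consonant: /x/ → /xu/, /t/ → /tɛ/, /ɹ/ → /ɹɛ/, /d/ → /dɛ/, /x/ → /xɛ/.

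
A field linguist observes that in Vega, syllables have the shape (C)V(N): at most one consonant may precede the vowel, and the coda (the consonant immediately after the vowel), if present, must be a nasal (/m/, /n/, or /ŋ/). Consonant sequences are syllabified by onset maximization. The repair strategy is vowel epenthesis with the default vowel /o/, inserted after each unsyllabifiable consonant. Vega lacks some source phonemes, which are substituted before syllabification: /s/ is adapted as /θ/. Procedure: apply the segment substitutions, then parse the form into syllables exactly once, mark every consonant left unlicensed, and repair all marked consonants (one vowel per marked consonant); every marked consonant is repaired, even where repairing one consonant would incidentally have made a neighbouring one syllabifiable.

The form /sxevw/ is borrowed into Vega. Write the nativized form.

θoxevowo

Substitution: /s/ → /θ/, giving /θxevw/.
The consonants /θ/, /v/, /w/ cannot be parsed into a legal (C)V(N) syllable (only a nasal (/m/, /n/, or /ŋ/) is licensed in coda position; onsets are limited to one consonant).
Each unlicensed consonant becomes the onset of a new syllable: /θ/ → /θo/, /v/ → /vo/, /w/ → /wo/.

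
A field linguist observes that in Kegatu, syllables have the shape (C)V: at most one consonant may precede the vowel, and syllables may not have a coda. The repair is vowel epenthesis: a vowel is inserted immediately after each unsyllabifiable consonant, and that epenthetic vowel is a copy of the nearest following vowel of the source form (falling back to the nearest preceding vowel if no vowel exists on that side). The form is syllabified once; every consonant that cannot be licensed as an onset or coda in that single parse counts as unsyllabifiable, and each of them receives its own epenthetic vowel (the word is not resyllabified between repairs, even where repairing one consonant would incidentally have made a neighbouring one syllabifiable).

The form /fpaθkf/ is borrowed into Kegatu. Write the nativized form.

fapaθakafa

Syllabifying with onset maximization leaves /f/, /θ/, /k/, /f/ stranded (no codas are permitted; onsets are limited to one consonant).
Epenthesis after each stranded consonant: /f/ → /fa/, /θ/ → /θa/, /k/ → /ka/, /f/ → /fa/.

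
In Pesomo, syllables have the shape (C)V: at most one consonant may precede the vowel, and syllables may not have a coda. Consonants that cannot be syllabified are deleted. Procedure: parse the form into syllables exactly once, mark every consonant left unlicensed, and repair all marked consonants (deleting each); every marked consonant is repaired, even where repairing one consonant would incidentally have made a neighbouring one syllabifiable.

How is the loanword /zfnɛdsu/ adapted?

nɛsu

The consonants /z/, /f/, /d/ cannot be parsed into a legal (C)V syllable (no codas are permitted; onsets are limited to one consonant).
Deletion applies to /z/, /f/, /d/.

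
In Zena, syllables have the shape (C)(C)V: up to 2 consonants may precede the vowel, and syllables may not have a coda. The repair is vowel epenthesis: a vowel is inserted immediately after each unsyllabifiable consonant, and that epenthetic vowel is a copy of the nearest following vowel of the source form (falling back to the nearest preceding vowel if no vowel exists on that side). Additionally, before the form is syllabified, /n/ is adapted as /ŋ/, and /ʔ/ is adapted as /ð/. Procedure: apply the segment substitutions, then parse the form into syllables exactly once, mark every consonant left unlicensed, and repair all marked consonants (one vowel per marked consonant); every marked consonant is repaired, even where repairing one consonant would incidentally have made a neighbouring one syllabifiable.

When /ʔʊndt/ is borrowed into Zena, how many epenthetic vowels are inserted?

After substitution the input is /ðʊŋdt/.
The unsyllabifiable consonants are /ŋ/, /d/, /t/; each receives one epenthetic vowel.

3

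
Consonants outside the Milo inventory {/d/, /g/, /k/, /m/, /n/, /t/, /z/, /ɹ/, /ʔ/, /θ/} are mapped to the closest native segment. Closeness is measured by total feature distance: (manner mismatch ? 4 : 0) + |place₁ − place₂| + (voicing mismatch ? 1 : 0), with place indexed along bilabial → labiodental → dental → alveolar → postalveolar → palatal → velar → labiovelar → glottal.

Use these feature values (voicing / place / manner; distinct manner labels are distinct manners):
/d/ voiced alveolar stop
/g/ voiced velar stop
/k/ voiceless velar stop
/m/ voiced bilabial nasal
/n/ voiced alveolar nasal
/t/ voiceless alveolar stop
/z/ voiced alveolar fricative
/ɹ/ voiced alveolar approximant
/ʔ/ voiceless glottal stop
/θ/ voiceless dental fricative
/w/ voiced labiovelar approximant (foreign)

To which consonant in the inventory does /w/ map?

ɹ

/ɹ/ is closest: same manner (approximant), place distance 4 (labiovelar→alveolar), same voicing; total 4. Next closest is /g/ at distance 5.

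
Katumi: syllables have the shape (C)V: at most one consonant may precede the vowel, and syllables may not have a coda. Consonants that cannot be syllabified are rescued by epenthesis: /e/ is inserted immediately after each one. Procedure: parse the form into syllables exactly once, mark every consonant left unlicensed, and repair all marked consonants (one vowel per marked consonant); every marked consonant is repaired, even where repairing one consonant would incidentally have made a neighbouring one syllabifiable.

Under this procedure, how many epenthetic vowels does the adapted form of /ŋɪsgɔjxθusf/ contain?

The unsyllabifiable consonants are /s/, /j/, /x/, /s/, /f/; each receives one epenthetic vowel.

5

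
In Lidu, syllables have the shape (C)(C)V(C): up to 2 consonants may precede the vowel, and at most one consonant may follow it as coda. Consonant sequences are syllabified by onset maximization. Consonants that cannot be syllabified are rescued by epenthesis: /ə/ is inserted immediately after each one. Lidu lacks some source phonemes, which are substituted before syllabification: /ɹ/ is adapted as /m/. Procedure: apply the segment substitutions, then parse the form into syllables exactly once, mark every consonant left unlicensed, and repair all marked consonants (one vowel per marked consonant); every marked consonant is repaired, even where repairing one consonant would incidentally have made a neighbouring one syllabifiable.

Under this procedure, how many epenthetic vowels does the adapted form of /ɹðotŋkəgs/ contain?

1

After substitution the input is /mðotŋkəgs/.
The unsyllabifiable consonants are /s/; each receives one epenthetic vowel.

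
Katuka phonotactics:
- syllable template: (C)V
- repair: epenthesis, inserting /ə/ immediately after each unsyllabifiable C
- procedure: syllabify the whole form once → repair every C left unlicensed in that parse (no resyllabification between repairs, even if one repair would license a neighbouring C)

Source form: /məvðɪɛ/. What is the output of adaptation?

The consonants /v/ cannot be parsed into a legal (C)V syllable (no codas are permitted; onsets are limited to one consonant).
Inserting the epenthetic vowel yields /v/ → /və/.

məvəðɪɛ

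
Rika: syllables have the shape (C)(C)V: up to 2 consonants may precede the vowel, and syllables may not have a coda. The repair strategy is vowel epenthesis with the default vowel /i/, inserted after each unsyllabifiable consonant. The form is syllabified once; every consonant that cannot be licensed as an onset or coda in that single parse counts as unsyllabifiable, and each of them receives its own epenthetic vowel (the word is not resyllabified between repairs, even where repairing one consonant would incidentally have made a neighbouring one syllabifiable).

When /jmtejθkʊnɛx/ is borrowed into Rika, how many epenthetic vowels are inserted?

The unsyllabifiable consonants are /j/, /j/, /x/; each receives one epenthetic vowel.

3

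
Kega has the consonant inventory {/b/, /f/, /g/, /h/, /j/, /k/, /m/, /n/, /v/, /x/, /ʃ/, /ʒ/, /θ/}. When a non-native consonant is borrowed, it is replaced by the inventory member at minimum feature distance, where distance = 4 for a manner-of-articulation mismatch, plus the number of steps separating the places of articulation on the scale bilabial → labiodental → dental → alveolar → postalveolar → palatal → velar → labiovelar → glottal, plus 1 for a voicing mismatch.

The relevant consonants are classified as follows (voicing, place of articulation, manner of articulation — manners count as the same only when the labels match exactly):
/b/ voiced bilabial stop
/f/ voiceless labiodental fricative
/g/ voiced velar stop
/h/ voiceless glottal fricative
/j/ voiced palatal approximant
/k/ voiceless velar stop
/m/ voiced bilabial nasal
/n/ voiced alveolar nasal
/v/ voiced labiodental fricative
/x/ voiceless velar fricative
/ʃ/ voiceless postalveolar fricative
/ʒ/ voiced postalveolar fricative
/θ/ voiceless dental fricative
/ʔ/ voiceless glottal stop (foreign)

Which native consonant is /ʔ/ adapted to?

k

/k/ is closest: same manner (stop), place distance 2 (glottal→velar), same voicing; total 2. Next closest is /g/ at distance 3.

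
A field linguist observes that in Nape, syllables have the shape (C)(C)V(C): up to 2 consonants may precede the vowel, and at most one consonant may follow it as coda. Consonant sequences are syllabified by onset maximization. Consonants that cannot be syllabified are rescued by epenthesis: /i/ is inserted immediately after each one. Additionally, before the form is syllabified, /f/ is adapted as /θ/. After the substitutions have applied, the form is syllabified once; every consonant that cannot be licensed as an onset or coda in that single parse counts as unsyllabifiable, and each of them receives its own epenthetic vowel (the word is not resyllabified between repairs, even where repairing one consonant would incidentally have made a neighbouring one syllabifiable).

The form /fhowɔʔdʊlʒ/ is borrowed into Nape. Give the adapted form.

Substitution: /f/ → /θ/, giving /θhowɔʔdʊlʒ/.
Syllabifying with onset maximization leaves /ʒ/ stranded (at most one coda consonant is licensed; onsets may contain at most 2 consonants).
Each unlicensed consonant becomes the onset of a new syllable: /ʒ/ → /ʒi/.

θhowɔʔdʊlʒi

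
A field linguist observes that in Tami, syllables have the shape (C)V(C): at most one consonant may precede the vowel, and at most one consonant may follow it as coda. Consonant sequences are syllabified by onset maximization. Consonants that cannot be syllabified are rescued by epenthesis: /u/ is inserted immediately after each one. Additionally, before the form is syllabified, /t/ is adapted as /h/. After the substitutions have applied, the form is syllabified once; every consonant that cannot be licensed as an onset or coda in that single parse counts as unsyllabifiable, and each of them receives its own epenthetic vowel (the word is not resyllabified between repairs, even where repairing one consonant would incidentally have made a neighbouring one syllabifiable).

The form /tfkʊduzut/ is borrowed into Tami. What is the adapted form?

hufukʊduzuh

Substitution: /t/ → /h/, giving /hfkʊduzuh/.
Under (C)V(C), the unsyllabifiable consonants are /h/, /f/ (at most one coda consonant is licensed; onsets are limited to one consonant).
Inserting the epenthetic vowel yields /h/ → /hu/, /f/ → /fu/.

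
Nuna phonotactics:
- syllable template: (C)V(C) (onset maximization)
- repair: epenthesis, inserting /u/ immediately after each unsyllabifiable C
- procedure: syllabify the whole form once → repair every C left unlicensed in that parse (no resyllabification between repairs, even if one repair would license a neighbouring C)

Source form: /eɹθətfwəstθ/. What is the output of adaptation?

eɹθətfuwəstuθu

The consonants /f/, /t/, /θ/ cannot be parsed into a legal (C)V(C) syllable (at most one coda consonant is licensed; onsets are limited to one consonant).
Inserting the epenthetic vowel yields /f/ → /fu/, /t/ → /tu/, /θ/ → /θu/.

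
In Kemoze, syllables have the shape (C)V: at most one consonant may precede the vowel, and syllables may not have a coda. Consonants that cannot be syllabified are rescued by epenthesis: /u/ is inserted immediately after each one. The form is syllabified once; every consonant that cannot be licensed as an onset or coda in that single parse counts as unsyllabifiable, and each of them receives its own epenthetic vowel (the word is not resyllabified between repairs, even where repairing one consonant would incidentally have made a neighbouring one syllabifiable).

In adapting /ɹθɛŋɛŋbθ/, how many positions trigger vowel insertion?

The unsyllabifiable consonants are /ɹ/, /ŋ/, /b/, /θ/; each receives one epenthetic vowel.

4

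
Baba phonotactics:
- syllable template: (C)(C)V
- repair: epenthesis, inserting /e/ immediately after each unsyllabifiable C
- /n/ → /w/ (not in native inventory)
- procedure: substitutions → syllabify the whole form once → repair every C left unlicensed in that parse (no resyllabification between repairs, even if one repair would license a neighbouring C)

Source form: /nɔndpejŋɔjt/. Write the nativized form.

wɔwedpejŋɔjete

Substitution: /n/ → /w/, giving /wɔwdpejŋɔjt/.
Syllabifying with onset maximization leaves /w/, /j/, /t/ stranded (no codas are permitted; onsets may contain at most 2 consonants).
Epenthesis after each stranded consonant: /w/ → /we/, /j/ → /je/, /t/ → /te/.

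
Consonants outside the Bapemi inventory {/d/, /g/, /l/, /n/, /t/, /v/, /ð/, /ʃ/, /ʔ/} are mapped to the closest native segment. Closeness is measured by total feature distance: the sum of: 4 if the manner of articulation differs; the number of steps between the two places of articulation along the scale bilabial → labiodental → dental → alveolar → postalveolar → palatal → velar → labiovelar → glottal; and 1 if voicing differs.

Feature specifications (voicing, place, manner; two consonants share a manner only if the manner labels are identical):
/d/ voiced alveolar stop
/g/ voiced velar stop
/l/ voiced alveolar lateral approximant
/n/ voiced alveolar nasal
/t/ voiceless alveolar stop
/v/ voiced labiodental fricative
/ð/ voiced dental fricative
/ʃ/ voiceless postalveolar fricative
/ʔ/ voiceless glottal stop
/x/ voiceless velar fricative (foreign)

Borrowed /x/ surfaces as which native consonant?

ʃ

/ʃ/ is closest: same manner (fricative), place distance 2 (velar→postalveolar), same voicing; total 2. Next closest is /g/ at distance 5.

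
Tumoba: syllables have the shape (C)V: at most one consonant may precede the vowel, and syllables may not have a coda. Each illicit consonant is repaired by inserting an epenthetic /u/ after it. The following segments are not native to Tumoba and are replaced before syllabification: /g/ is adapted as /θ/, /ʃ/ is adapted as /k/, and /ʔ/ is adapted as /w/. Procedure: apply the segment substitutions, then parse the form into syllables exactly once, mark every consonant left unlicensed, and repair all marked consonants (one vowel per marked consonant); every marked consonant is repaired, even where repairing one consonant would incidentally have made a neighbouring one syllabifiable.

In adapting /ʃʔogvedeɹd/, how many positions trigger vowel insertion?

4

After substitution the input is /kwoθvedeɹd/.
The unsyllabifiable consonants are /k/, /θ/, /ɹ/, /d/; each receives one epenthetic vowel.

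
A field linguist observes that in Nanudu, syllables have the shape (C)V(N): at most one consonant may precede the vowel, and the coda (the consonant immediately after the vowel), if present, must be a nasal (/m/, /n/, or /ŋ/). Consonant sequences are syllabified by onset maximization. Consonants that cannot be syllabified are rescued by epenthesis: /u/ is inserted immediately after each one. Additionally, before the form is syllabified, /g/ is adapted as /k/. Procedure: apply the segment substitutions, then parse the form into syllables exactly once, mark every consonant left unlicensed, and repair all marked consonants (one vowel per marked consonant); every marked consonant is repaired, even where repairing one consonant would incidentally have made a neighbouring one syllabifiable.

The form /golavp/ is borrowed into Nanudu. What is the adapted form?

kolavupu

Substitution: /g/ → /k/, giving /kolavp/.
The consonants /v/, /p/ cannot be parsed into a legal (C)V(N) syllable (only a nasal (/m/, /n/, or /ŋ/) is licensed in coda position; onsets are limited to one consonant).
Inserting the epenthetic vowel yields /v/ → /vu/, /p/ → /pu/.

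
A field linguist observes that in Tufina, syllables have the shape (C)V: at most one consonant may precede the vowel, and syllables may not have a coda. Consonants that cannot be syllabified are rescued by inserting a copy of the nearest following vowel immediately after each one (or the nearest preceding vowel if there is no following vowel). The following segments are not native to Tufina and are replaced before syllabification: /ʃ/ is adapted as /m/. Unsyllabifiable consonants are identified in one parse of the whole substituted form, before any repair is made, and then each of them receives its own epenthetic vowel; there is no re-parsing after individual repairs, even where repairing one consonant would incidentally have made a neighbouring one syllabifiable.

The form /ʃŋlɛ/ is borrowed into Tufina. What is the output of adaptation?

mɛŋɛlɛ

Substitution: /ʃ/ → /m/, giving /mŋlɛ/.
The consonants /m/, /ŋ/ cannot be parsed into a legal (C)V syllable (no codas are permitted; onsets are limited to one consonant).
Inserting the epenthetic vowel yields /m/ → /mɛ/, /ŋ/ → /ŋɛ/.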